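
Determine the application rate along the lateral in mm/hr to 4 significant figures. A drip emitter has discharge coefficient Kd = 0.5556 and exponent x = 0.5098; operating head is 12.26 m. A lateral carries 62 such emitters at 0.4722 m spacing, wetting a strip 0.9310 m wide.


Approach: apply the emitter equation with a lateral mass balance, q = Kd*h^x; Q = n*q; rate = Q/(n*spacing*width).
Step 1 — single emitter flow (q = Kd*h^x):
  q = 0.5556 * 12.26^0.5098 = 1.99377 L/hr
Step 2 — total lateral flow: Q = 62 * 1.99377 = 123.614 L/hr
Step 3 — wetted area: A = 62 * 0.4722 * 0.9310 = 27.2563 m^2
Step 4 — application rate: Q/A = 123.614/27.2563 = 4.535 mm/hr
Therefore the application rate along the lateral = 4.535 mm/hr.


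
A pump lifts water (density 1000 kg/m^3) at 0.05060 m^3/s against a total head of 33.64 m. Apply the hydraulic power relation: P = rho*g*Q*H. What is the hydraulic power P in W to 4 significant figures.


P = 1000 * 9.81 * 0.05060 * 33.64 = 16700 W
Therefore the hydraulic power P = 16700 W.


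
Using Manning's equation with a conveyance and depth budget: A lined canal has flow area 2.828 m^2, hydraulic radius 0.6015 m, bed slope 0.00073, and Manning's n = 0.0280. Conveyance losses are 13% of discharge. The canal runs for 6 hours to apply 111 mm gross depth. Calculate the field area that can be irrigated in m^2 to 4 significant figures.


Approach: apply Manning's equation with a conveyance and depth budget, Q = (1/n)*A*R^(2/3)*S^(1/2); Q_field = Q*(1-loss); Area = Q_field*t/(d/1000).
Step 1 — canal discharge (Manning's equation):
  Q = (1/0.0280) * 2.828 * 0.6015^(2/3) * 0.00073^(1/2) = 1.94449 m^3/s
Step 2 — delivered flow: Q_field = 1.94449*(1 - 13/100) = 1.69171 m^3/s
Step 3 — volume delivered: V = 1.69171 * 6*3600 = 36540.9 m^3
Step 4 — area served: A = V / (depth/1000) = 36540.9 / 0.111 = 329200 m^2
Therefore the field area that can be irrigated = 329200 m^2.


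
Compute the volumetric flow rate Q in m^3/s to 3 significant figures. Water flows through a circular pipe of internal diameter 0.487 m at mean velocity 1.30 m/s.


Approach: apply the continuity equation for pipe flow, Q = A * v with A = pi*(D/2)^2.
A = pi*(0.487/2)^2 = 0.18627 m^2
Q = 0.18627 * 1.30 = 0.242 m^3/s
Therefore the volumetric flow rate Q = 0.242 m^3/s.


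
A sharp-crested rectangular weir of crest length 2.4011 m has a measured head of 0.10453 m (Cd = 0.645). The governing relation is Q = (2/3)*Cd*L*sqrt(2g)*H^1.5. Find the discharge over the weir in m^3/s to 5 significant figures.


Q = (2/3)*0.645*2.4011*sqrt(2*9.81)*0.10453^1.5 = 0.15456 m^3/s
Therefore the discharge over the weir = 0.15456 m^3/s.


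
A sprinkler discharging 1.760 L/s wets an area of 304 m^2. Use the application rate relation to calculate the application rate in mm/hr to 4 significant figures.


Approach: apply the application rate relation, rate = (Q/A)*3600.
rate = (1.760 / 304) * 3600 = 20.84 mm/hr
Therefore the application rate = 20.84 mm/hr.


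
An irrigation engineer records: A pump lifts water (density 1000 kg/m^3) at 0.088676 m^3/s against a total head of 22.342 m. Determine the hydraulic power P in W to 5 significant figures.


Approach: apply the hydraulic power relation, P = rho*g*Q*H.
P = 1000 * 9.81 * 0.088676 * 22.342 = 19436 W
Therefore the hydraulic power P = 19436 W.


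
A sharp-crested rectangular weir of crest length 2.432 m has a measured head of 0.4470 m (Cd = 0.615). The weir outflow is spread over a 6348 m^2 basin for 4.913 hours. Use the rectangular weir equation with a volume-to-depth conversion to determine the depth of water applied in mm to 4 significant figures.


Approach: apply the rectangular weir equation with a volume-to-depth conversion, Q = (2/3)*Cd*L*sqrt(2g)*H^1.5; d = Q*t/A * 1000.
Step 1 — weir discharge:
  Q = (2/3)*0.615*2.432*sqrt(2*9.81)*0.4470^1.5 = 1.31995 m^3/s
Step 2 — volume: V = 1.31995 * 4.913*3600 = 23345.7 m^3
Step 3 — depth: d = V/A * 1000 = 23345.7/6348 * 1000 = 3678 mm
Therefore the depth of water applied = 3678 mm.


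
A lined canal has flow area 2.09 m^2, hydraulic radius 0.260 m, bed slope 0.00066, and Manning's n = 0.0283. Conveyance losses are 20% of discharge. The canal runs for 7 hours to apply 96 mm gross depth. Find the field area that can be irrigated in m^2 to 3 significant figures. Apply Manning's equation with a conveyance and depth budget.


Approach: apply Manning's equation with a conveyance and depth budget, Q = (1/n)*A*R^(2/3)*S^(1/2); Q_field = Q*(1-loss); Area = Q_field*t/(d/1000).
Step 1 — canal discharge (Manning's equation):
  Q = (1/0.0283) * 2.09 * 0.260^(2/3) * 0.00066^(1/2) = 0.77288 m^3/s
Step 2 — delivered flow: Q_field = 0.77288*(1 - 20/100) = 0.61831 m^3/s
Step 3 — volume delivered: V = 0.61831 * 7*3600 = 15581 m^3
Step 4 — area served: A = V / (depth/1000) = 15581 / 0.096 = 162000 m^2
Therefore the field area that can be irrigated = 162000 m^2.


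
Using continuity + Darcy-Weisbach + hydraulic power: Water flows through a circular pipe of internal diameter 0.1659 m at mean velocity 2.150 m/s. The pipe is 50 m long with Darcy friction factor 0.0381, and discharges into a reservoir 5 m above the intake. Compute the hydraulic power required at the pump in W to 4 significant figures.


Approach: apply continuity + Darcy-Weisbach + hydraulic power, Q = A*v; hf = f*(L/D)*(v^2/(2g)); H = static + hf; P = rho*g*Q*H.
Step 1 — flow rate (continuity, Q = A*v):
  A = pi*(0.1659/2)^2 = 0.0216164 m^2
  Q = 0.0216164 * 2.150 = 0.0464752 m^3/s
Step 2 — friction head loss (Darcy-Weisbach):
  hf = 0.0381 * (50/0.1659) * (2.150^2 / (2*9.81))
  hf = 2.70537 m
Step 3 — total head: H = 5 + 2.70537 = 7.70537 m
Step 4 — hydraulic power (P = rho*g*Q*H):
  P = 1000 * 9.81 * 0.0464752 * 7.70537 = 3513 W
Therefore the hydraulic power required at the pump = 3513 W.


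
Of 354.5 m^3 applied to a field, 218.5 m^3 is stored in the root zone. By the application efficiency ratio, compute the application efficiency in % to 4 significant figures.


Approach: apply the application efficiency ratio, Ea = (stored/applied)*100.
Ea = (218.5/354.5)*100 = 61.64 %
Therefore the application efficiency = 61.64 %.


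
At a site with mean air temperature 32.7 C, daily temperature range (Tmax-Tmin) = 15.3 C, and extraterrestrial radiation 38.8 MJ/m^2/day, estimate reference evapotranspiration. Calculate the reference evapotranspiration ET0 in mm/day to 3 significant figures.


Approach: apply the Hargreaves-Samani method, ET0 = 0.0023*(Tmean+17.8)*sqrt(Tmax-Tmin)*0.408*Ra.
ET0 = 0.0023*(32.7+17.8)*sqrt(15.3)*0.408*38.8 = 7.19 mm/day
Therefore the reference evapotranspiration ET0 = 7.19 mm/day.


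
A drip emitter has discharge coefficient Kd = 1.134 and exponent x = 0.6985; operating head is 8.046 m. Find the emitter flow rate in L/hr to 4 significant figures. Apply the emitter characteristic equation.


Approach: apply the emitter characteristic equation, q = Kd * h^x.
q = 1.134 * 8.046^0.6985 = 4.866 L/hr
Therefore the emitter flow rate = 4.866 L/hr.


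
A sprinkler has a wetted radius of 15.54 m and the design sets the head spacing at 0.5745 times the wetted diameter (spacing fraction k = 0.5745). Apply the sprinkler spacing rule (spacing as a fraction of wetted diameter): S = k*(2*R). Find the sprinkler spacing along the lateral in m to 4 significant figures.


S = 0.5745 * (2 * 15.54) = 17.86 m
Therefore the sprinkler spacing along the lateral = 17.86 m.


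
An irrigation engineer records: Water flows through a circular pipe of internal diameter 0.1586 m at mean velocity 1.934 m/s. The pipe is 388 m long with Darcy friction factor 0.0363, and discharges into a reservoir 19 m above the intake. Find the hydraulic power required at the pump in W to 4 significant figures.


Approach: apply continuity + Darcy-Weisbach + hydraulic power, Q = A*v; hf = f*(L/D)*(v^2/(2g)); H = static + hf; P = rho*g*Q*H.
Step 1 — flow rate (continuity, Q = A*v):
  A = pi*(0.1586/2)^2 = 0.0197559 m^2
  Q = 0.0197559 * 1.934 = 0.0382079 m^3/s
Step 2 — friction head loss (Darcy-Weisbach):
  hf = 0.0363 * (388/0.1586) * (1.934^2 / (2*9.81))
  hf = 16.9297 m
Step 3 — total head: H = 19 + 16.9297 = 35.9297 m
Step 4 — hydraulic power (P = rho*g*Q*H):
  P = 1000 * 9.81 * 0.0382079 * 35.9297 = 13470 W
Therefore the hydraulic power required at the pump = 13470 W.


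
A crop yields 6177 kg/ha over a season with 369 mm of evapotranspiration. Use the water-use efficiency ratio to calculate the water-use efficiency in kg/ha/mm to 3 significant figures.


Approach: apply the water-use efficiency ratio, WUE = yield/ET.
WUE = 6177 / 369 = 16.7 kg/ha/mm
Therefore the water-use efficiency = 16.7 kg/ha/mm.


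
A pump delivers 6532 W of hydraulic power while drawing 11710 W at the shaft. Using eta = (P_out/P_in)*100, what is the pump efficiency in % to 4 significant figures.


eta = (6532 / 11710) * 100 = 55.78 %
Therefore the pump efficiency = 55.78 %.


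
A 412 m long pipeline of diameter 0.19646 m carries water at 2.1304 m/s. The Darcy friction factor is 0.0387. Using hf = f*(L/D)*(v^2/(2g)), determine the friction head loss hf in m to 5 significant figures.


hf = 0.0387 * (412/0.19646) * (2.1304^2 / (2*9.81))
hf = 18.774 m
Therefore the friction head loss hf = 18.774 m.


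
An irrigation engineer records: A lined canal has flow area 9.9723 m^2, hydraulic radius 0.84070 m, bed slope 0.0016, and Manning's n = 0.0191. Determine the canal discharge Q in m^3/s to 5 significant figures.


Approach: apply Manning's equation, Q = (1/n)*A*R^(2/3)*S^(1/2).
Q = (1/0.0191) * 9.9723 * 0.84070^(2/3) * 0.0016^(1/2) = 18.603 m^3/s
Therefore the canal discharge Q = 18.603 m^3/s.


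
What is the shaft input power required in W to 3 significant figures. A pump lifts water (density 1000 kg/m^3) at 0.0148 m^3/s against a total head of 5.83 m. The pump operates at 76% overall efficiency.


Approach: apply hydraulic power then efficiency conversion, P = rho*g*Q*H; P_in = P/eta.
Step 1 — hydraulic power (P = rho*g*Q*H):
  P = 1000 * 9.81 * 0.0148 * 5.83 = 846.45 W
Step 2 — input power: P_in = P/eta = 846.45 / 0.76 = 1110 W
Therefore the shaft input power required = 1110 W.


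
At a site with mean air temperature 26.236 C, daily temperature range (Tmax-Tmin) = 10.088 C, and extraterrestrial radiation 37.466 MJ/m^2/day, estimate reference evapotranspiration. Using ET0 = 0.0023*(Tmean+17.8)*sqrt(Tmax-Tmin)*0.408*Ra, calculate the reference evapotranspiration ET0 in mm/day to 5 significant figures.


ET0 = 0.0023*(26.236+17.8)*sqrt(10.088)*0.408*37.466 = 4.9174 mm/day
Therefore the reference evapotranspiration ET0 = 4.9174 mm/day.


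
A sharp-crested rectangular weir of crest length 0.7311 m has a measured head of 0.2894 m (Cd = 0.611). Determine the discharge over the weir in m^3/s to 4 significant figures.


Approach: apply the rectangular weir equation, Q = (2/3)*Cd*L*sqrt(2g)*H^1.5.
Q = (2/3)*0.611*0.7311*sqrt(2*9.81)*0.2894^1.5 = 0.2054 m^3/s
Therefore the discharge over the weir = 0.2054 m^3/s.


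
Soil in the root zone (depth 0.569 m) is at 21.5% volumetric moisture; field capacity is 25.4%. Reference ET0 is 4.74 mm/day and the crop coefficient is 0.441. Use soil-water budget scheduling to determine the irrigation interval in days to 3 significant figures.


Approach: apply soil-water budget scheduling, SMD = (FC-theta)/100*depth*1000; ETc = ET0*Kc; interval = SMD/ETc.
Step 1 — soil moisture deficit:
  SMD = (25.4 - 21.5)/100 * 0.569 * 1000 = 22.191 mm
Step 2 — daily crop ET (ETc = ET0*Kc):
  ETc = 4.74 * 0.441 = 2.0903 mm/day
Step 3 — irrigation interval (SMD/ETc):
  interval = 22.191 / 2.0903 = 10.6 days
Therefore the irrigation interval = 10.6 days.


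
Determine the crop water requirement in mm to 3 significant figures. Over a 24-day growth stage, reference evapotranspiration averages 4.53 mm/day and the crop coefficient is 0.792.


Approach: apply the crop water requirement relation, CWR = ET0 * Kc * days.
CWR = 4.53 * 0.792 * 24 = 86.1 mm
Therefore the crop water requirement = 86.1 mm.


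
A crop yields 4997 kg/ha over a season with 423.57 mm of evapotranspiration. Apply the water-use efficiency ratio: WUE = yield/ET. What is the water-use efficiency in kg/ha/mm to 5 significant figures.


WUE = 4997 / 423.57 = 11.797 kg/ha/mm
Therefore the water-use efficiency = 11.797 kg/ha/mm.


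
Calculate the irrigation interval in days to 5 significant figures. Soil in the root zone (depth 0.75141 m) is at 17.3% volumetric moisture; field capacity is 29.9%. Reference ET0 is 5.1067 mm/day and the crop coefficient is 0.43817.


Approach: apply soil-water budget scheduling, SMD = (FC-theta)/100*depth*1000; ETc = ET0*Kc; interval = SMD/ETc.
Step 1 — soil moisture deficit:
  SMD = (29.9 - 17.3)/100 * 0.75141 * 1000 = 94.67766 mm
Step 2 — daily crop ET (ETc = ET0*Kc):
  ETc = 5.1067 * 0.43817 = 2.237603 mm/day
Step 3 — irrigation interval (SMD/ETc):
  interval = 94.67766 / 2.237603 = 42.312 days
Therefore the irrigation interval = 42.312 days.


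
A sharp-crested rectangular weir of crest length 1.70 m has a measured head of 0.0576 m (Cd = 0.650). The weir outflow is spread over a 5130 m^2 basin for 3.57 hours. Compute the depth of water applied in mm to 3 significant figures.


Approach: apply the rectangular weir equation with a volume-to-depth conversion, Q = (2/3)*Cd*L*sqrt(2g)*H^1.5; d = Q*t/A * 1000.
Step 1 — weir discharge:
  Q = (2/3)*0.650*1.70*sqrt(2*9.81)*0.0576^1.5 = 0.045108 m^3/s
Step 2 — volume: V = 0.045108 * 3.57*3600 = 579.73 m^3
Step 3 — depth: d = V/A * 1000 = 579.73/5130 * 1000 = 113 mm
Therefore the depth of water applied = 113 mm.


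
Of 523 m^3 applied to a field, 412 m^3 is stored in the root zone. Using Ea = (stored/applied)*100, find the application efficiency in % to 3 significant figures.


Ea = (412/523)*100 = 78.8 %
Therefore the application efficiency = 78.8 %.


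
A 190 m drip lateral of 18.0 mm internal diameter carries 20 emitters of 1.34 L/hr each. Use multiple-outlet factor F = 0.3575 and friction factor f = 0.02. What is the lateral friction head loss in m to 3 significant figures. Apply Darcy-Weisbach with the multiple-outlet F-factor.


Approach: apply Darcy-Weisbach with the multiple-outlet F-factor, Q = n*q/(3600*1000) m^3/s; v = Q/A; hf = F*f*(L/D)*(v^2/(2g)).
Q = 20*1.34/(3600*1000) = 7.4444e-06 m^3/s
A = pi*(18.0e-3/2)^2 = 2.5447e-04 m^2, so v = Q/A = 0.029255 m/s
hf = 0.3575*0.02*(190/0.0180)*(0.029255^2/(2*9.81)) = 0.00329 m
Therefore the lateral friction head loss = 0.00329 m.


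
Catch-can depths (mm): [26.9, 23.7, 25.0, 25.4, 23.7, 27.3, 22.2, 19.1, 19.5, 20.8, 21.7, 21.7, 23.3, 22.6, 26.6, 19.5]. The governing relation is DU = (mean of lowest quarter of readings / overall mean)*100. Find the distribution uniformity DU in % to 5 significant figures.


sorted lowest 4 of 16: [19.1, 19.5, 19.5, 20.8] -> mean = 19.72500 mm
overall mean = 23.06250 mm
DU = (19.72500/23.06250)*100 = 85.528 %
Therefore the distribution uniformity DU = 85.528 %.


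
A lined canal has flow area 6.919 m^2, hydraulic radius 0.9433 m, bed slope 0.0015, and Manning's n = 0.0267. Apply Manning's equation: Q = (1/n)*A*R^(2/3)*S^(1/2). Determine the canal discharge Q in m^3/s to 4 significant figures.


Q = (1/0.0267) * 6.919 * 0.9433^(2/3) * 0.0015^(1/2) = 9.653 m^3/s
Therefore the canal discharge Q = 9.653 m^3/s.


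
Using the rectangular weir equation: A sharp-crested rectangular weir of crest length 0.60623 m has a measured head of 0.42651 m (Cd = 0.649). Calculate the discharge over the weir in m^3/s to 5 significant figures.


Approach: apply the rectangular weir equation, Q = (2/3)*Cd*L*sqrt(2g)*H^1.5.
Q = (2/3)*0.649*0.60623*sqrt(2*9.81)*0.42651^1.5 = 0.32362 m^3/s
Therefore the discharge over the weir = 0.32362 m^3/s.


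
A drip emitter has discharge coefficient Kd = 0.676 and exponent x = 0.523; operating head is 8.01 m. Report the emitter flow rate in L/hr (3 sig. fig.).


Approach: apply the emitter characteristic equation, q = Kd * h^x.
q = 0.676 * 8.01^0.523 = 2.01 L/hr
Therefore the emitter flow rate = 2.01 L/hr.


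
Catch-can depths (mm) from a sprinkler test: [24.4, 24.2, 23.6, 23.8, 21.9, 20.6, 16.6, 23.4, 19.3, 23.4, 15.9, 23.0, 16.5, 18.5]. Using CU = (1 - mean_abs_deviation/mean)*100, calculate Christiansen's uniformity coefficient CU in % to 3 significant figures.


mean = 21.079 mm
mean |d_i - mean| = 2.7245 mm
CU = (1 - 2.7245/21.079)*100 = 87.1 %
Therefore Christiansen's uniformity coefficient CU = 87.1 %.


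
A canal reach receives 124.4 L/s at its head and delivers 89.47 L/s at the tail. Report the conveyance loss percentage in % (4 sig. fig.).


Approach: apply the conveyance loss ratio, loss% = ((Q_head - Q_tail)/Q_head)*100.
loss = ((124.4 - 89.47)/124.4)*100 = 28.08 %
Therefore the conveyance loss percentage = 28.08 %.


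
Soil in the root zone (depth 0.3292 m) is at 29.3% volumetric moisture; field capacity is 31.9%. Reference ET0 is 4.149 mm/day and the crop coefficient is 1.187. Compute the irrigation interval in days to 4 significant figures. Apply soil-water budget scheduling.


Approach: apply soil-water budget scheduling, SMD = (FC-theta)/100*depth*1000; ETc = ET0*Kc; interval = SMD/ETc.
Step 1 — soil moisture deficit:
  SMD = (31.9 - 29.3)/100 * 0.3292 * 1000 = 8.55920 mm
Step 2 — daily crop ET (ETc = ET0*Kc):
  ETc = 4.149 * 1.187 = 4.92486 mm/day
Step 3 — irrigation interval (SMD/ETc):
  interval = 8.55920 / 4.92486 = 1.738 days
Therefore the irrigation interval = 1.738 days.


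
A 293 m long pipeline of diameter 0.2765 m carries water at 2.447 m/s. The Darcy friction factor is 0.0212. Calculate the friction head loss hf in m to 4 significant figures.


Approach: apply the Darcy-Weisbach equation, hf = f*(L/D)*(v^2/(2g)).
hf = 0.0212 * (293/0.2765) * (2.447^2 / (2*9.81))
hf = 6.856 m
Therefore the friction head loss hf = 6.856 m.


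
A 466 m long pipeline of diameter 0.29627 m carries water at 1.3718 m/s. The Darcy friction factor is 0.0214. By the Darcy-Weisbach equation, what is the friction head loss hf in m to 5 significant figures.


Approach: apply the Darcy-Weisbach equation, hf = f*(L/D)*(v^2/(2g)).
hf = 0.0214 * (466/0.29627) * (1.3718^2 / (2*9.81))
hf = 3.2285 m
Therefore the friction head loss hf = 3.2285 m.


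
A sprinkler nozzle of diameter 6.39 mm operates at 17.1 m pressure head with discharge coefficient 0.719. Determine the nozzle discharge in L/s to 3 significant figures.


Approach: apply the orifice equation, Q = Cd*A*sqrt(2*g*h), A = pi*(d/2)^2.
A = pi*(6.39e-3/2)^2 = 3.2069e-05 m^2
Q = 0.719 * 3.2069e-05 * sqrt(2*9.81*17.1) * 1000 = 0.422 L/s
Therefore the nozzle discharge = 0.422 L/s.


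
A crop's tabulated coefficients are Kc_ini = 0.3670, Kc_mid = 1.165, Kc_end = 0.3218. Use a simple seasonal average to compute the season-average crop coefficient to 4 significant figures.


Approach: apply a simple seasonal average, Kc_avg = (Kc_ini + Kc_mid + Kc_end)/3.
Kc_avg = (0.3670 + 1.165 + 0.3218)/3 = 0.6179
Therefore the season-average crop coefficient = 0.6179.


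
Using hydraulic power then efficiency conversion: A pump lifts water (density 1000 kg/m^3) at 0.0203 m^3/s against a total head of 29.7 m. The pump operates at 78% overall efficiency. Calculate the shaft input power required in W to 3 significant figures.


Approach: apply hydraulic power then efficiency conversion, P = rho*g*Q*H; P_in = P/eta.
Step 1 — hydraulic power (P = rho*g*Q*H):
  P = 1000 * 9.81 * 0.0203 * 29.7 = 5914.5 W
Step 2 — input power: P_in = P/eta = 5914.5 / 0.78 = 7580 W
Therefore the shaft input power required = 7580 W.


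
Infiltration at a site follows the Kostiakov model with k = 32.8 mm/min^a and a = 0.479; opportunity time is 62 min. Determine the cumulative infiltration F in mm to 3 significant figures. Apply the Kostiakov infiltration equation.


Approach: apply the Kostiakov infiltration equation, F = k*t^a.
F = 32.8 * 62^0.479 = 237 mm
Therefore the cumulative infiltration F = 237 mm.


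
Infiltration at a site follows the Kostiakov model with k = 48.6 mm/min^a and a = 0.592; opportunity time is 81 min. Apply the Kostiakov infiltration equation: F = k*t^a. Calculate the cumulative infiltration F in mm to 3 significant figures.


F = 48.6 * 81^0.592 = 655 mm
Therefore the cumulative infiltration F = 655 mm.


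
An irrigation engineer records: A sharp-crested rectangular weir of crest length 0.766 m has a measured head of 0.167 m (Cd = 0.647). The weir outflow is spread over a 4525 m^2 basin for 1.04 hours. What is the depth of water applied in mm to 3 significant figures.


Approach: apply the rectangular weir equation with a volume-to-depth conversion, Q = (2/3)*Cd*L*sqrt(2g)*H^1.5; d = Q*t/A * 1000.
Step 1 — weir discharge:
  Q = (2/3)*0.647*0.766*sqrt(2*9.81)*0.167^1.5 = 0.099877 m^3/s
Step 2 — volume: V = 0.099877 * 1.04*3600 = 373.94 m^3
Step 3 — depth: d = V/A * 1000 = 373.94/4525 * 1000 = 82.6 mm
Therefore the depth of water applied = 82.6 mm.


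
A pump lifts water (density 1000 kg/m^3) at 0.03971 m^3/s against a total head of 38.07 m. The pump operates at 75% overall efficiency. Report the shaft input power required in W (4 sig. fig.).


Approach: apply hydraulic power then efficiency conversion, P = rho*g*Q*H; P_in = P/eta.
Step 1 — hydraulic power (P = rho*g*Q*H):
  P = 1000 * 9.81 * 0.03971 * 38.07 = 14830.4 W
Step 2 — input power: P_in = P/eta = 14830.4 / 0.75 = 19770 W
Therefore the shaft input power required = 19770 W.


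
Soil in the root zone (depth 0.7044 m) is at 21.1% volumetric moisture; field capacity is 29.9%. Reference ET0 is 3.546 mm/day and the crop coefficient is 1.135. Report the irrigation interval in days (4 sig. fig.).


Approach: apply soil-water budget scheduling, SMD = (FC-theta)/100*depth*1000; ETc = ET0*Kc; interval = SMD/ETc.
Step 1 — soil moisture deficit:
  SMD = (29.9 - 21.1)/100 * 0.7044 * 1000 = 61.9872 mm
Step 2 — daily crop ET (ETc = ET0*Kc):
  ETc = 3.546 * 1.135 = 4.02471 mm/day
Step 3 — irrigation interval (SMD/ETc):
  interval = 61.9872 / 4.02471 = 15.40 days
Therefore the irrigation interval = 15.40 days.


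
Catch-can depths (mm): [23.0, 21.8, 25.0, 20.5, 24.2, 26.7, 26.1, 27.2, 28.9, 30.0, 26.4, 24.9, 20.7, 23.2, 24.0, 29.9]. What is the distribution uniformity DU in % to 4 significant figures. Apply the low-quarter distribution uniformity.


Approach: apply the low-quarter distribution uniformity, DU = (mean of lowest quarter of readings / overall mean)*100.
sorted lowest 4 of 16: [20.5, 20.7, 21.8, 23.0] -> mean = 21.5000 mm
overall mean = 25.1562 mm
DU = (21.5000/25.1562)*100 = 85.47 %
Therefore the distribution uniformity DU = 85.47 %.


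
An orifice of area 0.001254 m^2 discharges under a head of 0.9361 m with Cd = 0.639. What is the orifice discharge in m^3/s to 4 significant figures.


Approach: apply the orifice equation, Q = Cd*A*sqrt(2*g*h).
Q = 0.639 * 0.001254 * sqrt(2*9.81*0.9361) = 0.003434 m^3/s
Therefore the orifice discharge = 0.003434 m^3/s.


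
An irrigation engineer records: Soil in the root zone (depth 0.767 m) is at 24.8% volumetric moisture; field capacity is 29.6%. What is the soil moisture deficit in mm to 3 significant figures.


Approach: apply the soil moisture deficit relation, SMD = (FC - theta)/100 * depth * 1000.
SMD = (29.6 - 24.8)/100 * 0.767 * 1000 = 36.8 mm
Therefore the soil moisture deficit = 36.8 mm.


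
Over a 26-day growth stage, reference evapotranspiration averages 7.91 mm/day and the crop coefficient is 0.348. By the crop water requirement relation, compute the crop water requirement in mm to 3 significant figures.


Approach: apply the crop water requirement relation, CWR = ET0 * Kc * days.
CWR = 7.91 * 0.348 * 26 = 71.6 mm
Therefore the crop water requirement = 71.6 mm.


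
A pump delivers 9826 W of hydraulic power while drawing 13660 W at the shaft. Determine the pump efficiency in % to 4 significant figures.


Approach: apply the efficiency ratio, eta = (P_out/P_in)*100.
eta = (9826 / 13660) * 100 = 71.93 %
Therefore the pump efficiency = 71.93 %.


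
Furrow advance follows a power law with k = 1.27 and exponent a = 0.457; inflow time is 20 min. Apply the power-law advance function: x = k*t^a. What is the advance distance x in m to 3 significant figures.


x = 1.27 * 20^0.457 = 4.99 m
Therefore the advance distance x = 4.99 m.


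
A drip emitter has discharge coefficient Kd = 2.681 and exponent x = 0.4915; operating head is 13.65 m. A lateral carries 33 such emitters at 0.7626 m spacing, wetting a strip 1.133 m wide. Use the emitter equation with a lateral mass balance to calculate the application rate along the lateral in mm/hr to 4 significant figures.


Approach: apply the emitter equation with a lateral mass balance, q = Kd*h^x; Q = n*q; rate = Q/(n*spacing*width).
Step 1 — single emitter flow (q = Kd*h^x):
  q = 2.681 * 13.65^0.4915 = 9.68756 L/hr
Step 2 — total lateral flow: Q = 33 * 9.68756 = 319.690 L/hr
Step 3 — wetted area: A = 33 * 0.7626 * 1.133 = 28.5129 m^2
Step 4 — application rate: Q/A = 319.690/28.5129 = 11.21 mm/hr
Therefore the application rate along the lateral = 11.21 mm/hr.


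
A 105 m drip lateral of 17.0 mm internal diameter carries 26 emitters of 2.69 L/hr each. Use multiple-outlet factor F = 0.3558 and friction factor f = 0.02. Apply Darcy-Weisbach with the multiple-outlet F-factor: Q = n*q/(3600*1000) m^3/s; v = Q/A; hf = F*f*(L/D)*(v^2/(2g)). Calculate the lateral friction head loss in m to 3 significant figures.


Q = 26*2.69/(3600*1000) = 1.9428e-05 m^3/s
A = pi*(17.0e-3/2)^2 = 2.2698e-04 m^2, so v = Q/A = 0.085592 m/s
hf = 0.3558*0.02*(105/0.0170)*(0.085592^2/(2*9.81)) = 0.0164 m
Therefore the lateral friction head loss = 0.0164 m.


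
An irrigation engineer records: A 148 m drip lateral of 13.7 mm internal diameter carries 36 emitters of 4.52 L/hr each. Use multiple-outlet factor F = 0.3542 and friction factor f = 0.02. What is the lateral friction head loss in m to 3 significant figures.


Approach: apply Darcy-Weisbach with the multiple-outlet F-factor, Q = n*q/(3600*1000) m^3/s; v = Q/A; hf = F*f*(L/D)*(v^2/(2g)).
Q = 36*4.52/(3600*1000) = 4.5200e-05 m^3/s
A = pi*(13.7e-3/2)^2 = 1.4741e-04 m^2, so v = Q/A = 0.30662 m/s
hf = 0.3542*0.02*(148/0.0137)*(0.30662^2/(2*9.81)) = 0.367 m
Therefore the lateral friction head loss = 0.367 m.


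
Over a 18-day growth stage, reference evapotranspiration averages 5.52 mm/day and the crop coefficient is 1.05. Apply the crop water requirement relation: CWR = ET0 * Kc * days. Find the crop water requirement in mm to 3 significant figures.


CWR = 5.52 * 1.05 * 18 = 104 mm
Therefore the crop water requirement = 104 mm.


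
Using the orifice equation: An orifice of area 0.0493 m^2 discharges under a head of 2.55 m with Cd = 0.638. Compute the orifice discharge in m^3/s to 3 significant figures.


Approach: apply the orifice equation, Q = Cd*A*sqrt(2*g*h).
Q = 0.638 * 0.0493 * sqrt(2*9.81*2.55) = 0.222 m^3/s
Therefore the orifice discharge = 0.222 m^3/s.


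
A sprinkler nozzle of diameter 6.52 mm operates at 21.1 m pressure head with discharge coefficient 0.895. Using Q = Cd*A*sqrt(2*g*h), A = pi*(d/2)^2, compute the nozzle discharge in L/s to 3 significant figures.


A = pi*(6.52e-3/2)^2 = 3.3388e-05 m^2
Q = 0.895 * 3.3388e-05 * sqrt(2*9.81*21.1) * 1000 = 0.608 L/s
Therefore the nozzle discharge = 0.608 L/s.


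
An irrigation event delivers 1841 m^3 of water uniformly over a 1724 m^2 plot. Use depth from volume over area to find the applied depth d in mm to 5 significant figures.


Approach: apply depth from volume over area, d = (V/A)*1000.
d = (1841 / 1724) * 1000 = 1067.9 mm
Therefore the applied depth d = 1067.9 mm.


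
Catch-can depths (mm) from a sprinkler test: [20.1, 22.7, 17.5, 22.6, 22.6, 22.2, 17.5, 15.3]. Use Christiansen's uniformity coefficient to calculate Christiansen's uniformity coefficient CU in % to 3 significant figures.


Approach: apply Christiansen's uniformity coefficient, CU = (1 - mean_abs_deviation/mean)*100.
mean = 20.062 mm
mean |d_i - mean| = 2.4719 mm
CU = (1 - 2.4719/20.062)*100 = 87.7 %
Therefore Christiansen's uniformity coefficient CU = 87.7 %.


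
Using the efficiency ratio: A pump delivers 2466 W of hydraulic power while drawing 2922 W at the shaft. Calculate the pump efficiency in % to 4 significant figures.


Approach: apply the efficiency ratio, eta = (P_out/P_in)*100.
eta = (2466 / 2922) * 100 = 84.39 %
Therefore the pump efficiency = 84.39 %.


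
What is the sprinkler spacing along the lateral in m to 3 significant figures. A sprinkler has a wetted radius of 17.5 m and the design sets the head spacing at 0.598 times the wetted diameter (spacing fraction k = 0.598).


Approach: apply the sprinkler spacing rule (spacing as a fraction of wetted diameter), S = k*(2*R).
S = 0.598 * (2 * 17.5) = 20.9 m
Therefore the sprinkler spacing along the lateral = 20.9 m.


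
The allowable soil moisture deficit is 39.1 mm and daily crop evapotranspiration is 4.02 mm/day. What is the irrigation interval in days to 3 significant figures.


Approach: apply the irrigation interval relation, interval = SMD / ETc.
interval = 39.1 / 4.02 = 9.73 days
Therefore the irrigation interval = 9.73 days.


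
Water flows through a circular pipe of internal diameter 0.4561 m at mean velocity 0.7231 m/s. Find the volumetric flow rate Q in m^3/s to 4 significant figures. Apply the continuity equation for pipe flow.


Approach: apply the continuity equation for pipe flow, Q = A * v with A = pi*(D/2)^2.
A = pi*(0.4561/2)^2 = 0.163384 m^2
Q = 0.163384 * 0.7231 = 0.1181 m^3/s
Therefore the volumetric flow rate Q = 0.1181 m^3/s.


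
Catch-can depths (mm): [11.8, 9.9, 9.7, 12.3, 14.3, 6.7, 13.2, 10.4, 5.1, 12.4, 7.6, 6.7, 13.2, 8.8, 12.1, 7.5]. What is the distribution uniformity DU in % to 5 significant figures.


Approach: apply the low-quarter distribution uniformity, DU = (mean of lowest quarter of readings / overall mean)*100.
sorted lowest 4 of 16: [5.1, 6.7, 6.7, 7.5] -> mean = 6.500000 mm
overall mean = 10.10625 mm
DU = (6.500000/10.10625)*100 = 64.317 %
Therefore the distribution uniformity DU = 64.317 %.


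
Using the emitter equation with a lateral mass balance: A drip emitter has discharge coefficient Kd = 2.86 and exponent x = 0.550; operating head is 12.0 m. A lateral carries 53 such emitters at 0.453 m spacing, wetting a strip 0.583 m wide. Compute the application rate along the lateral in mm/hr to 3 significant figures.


Approach: apply the emitter equation with a lateral mass balance, q = Kd*h^x; Q = n*q; rate = Q/(n*spacing*width).
Step 1 — single emitter flow (q = Kd*h^x):
  q = 2.86 * 12.0^0.550 = 11.218 L/hr
Step 2 — total lateral flow: Q = 53 * 11.218 = 594.55 L/hr
Step 3 — wetted area: A = 53 * 0.453 * 0.583 = 13.997 m^2
Step 4 — application rate: Q/A = 594.55/13.997 = 42.5 mm/hr
Therefore the application rate along the lateral = 42.5 mm/hr.


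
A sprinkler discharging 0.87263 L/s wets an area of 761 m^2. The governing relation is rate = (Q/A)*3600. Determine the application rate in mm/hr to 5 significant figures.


rate = (0.87263 / 761) * 3600 = 4.1281 mm/hr
Therefore the application rate = 4.1281 mm/hr.


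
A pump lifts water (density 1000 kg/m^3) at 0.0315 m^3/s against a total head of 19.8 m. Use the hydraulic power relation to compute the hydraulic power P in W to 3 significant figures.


Approach: apply the hydraulic power relation, P = rho*g*Q*H.
P = 1000 * 9.81 * 0.0315 * 19.8 = 6120 W
Therefore the hydraulic power P = 6120 W.


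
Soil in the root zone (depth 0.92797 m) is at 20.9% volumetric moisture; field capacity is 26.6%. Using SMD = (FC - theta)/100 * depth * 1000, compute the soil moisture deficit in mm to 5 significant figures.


SMD = (26.6 - 20.9)/100 * 0.92797 * 1000 = 52.894 mm
Therefore the soil moisture deficit = 52.894 mm.


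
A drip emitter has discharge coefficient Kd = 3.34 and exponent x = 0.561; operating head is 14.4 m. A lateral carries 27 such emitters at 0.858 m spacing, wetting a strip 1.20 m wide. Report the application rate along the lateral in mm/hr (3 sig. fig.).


Approach: apply the emitter equation with a lateral mass balance, q = Kd*h^x; Q = n*q; rate = Q/(n*spacing*width).
Step 1 — single emitter flow (q = Kd*h^x):
  q = 3.34 * 14.4^0.561 = 14.914 L/hr
Step 2 — total lateral flow: Q = 27 * 14.914 = 402.67 L/hr
Step 3 — wetted area: A = 27 * 0.858 * 1.20 = 27.799 m^2
Step 4 — application rate: Q/A = 402.67/27.799 = 14.5 mm/hr
Therefore the application rate along the lateral = 14.5 mm/hr.


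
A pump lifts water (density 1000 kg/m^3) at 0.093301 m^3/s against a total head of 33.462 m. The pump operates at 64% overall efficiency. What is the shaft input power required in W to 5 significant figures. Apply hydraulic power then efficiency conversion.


Approach: apply hydraulic power then efficiency conversion, P = rho*g*Q*H; P_in = P/eta.
Step 1 — hydraulic power (P = rho*g*Q*H):
  P = 1000 * 9.81 * 0.093301 * 33.462 = 30627.19 W
Step 2 — input power: P_in = P/eta = 30627.19 / 0.64 = 47855 W
Therefore the shaft input power required = 47855 W.


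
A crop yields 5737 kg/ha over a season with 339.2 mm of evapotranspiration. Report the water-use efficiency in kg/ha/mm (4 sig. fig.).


Approach: apply the water-use efficiency ratio, WUE = yield/ET.
WUE = 5737 / 339.2 = 16.91 kg/ha/mm
Therefore the water-use efficiency = 16.91 kg/ha/mm.


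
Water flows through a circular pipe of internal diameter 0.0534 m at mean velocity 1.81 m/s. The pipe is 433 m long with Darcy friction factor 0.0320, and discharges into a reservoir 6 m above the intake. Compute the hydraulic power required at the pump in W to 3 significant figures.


Approach: apply continuity + Darcy-Weisbach + hydraulic power, Q = A*v; hf = f*(L/D)*(v^2/(2g)); H = static + hf; P = rho*g*Q*H.
Step 1 — flow rate (continuity, Q = A*v):
  A = pi*(0.0534/2)^2 = 0.0022396 m^2
  Q = 0.0022396 * 1.81 = 0.0040537 m^3/s
Step 2 — friction head loss (Darcy-Weisbach):
  hf = 0.0320 * (433/0.0534) * (1.81^2 / (2*9.81))
  hf = 43.327 m
Step 3 — total head: H = 6 + 43.327 = 49.327 m
Step 4 — hydraulic power (P = rho*g*Q*H):
  P = 1000 * 9.81 * 0.0040537 * 49.327 = 1960 W
Therefore the hydraulic power required at the pump = 1960 W.


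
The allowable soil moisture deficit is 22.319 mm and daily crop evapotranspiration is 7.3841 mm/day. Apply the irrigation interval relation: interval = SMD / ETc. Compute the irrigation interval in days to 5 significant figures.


interval = 22.319 / 7.3841 = 3.0226 days
Therefore the irrigation interval = 3.0226 days.


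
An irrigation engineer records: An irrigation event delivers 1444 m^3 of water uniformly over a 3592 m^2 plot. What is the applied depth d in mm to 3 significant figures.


Approach: apply depth from volume over area, d = (V/A)*1000.
d = (1444 / 3592) * 1000 = 402 mm
Therefore the applied depth d = 402 mm.


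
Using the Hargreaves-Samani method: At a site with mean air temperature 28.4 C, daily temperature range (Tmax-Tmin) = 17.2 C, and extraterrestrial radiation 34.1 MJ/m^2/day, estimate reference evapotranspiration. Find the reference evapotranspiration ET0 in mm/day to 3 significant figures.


Approach: apply the Hargreaves-Samani method, ET0 = 0.0023*(Tmean+17.8)*sqrt(Tmax-Tmin)*0.408*Ra.
ET0 = 0.0023*(28.4+17.8)*sqrt(17.2)*0.408*34.1 = 6.13 mm/day
Therefore the reference evapotranspiration ET0 = 6.13 mm/day.


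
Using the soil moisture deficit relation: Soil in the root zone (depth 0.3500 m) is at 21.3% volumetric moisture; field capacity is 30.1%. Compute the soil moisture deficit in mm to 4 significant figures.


Approach: apply the soil moisture deficit relation, SMD = (FC - theta)/100 * depth * 1000.
SMD = (30.1 - 21.3)/100 * 0.3500 * 1000 = 30.80 mm
Therefore the soil moisture deficit = 30.80 mm.


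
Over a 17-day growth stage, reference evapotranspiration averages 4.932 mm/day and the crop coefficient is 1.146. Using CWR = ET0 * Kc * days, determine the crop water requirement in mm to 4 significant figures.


CWR = 4.932 * 1.146 * 17 = 96.09 mm
Therefore the crop water requirement = 96.09 mm.


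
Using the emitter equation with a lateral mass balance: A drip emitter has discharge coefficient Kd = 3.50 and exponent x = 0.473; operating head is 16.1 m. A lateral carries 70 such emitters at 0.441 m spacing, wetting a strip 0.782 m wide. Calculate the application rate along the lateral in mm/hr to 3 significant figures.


Approach: apply the emitter equation with a lateral mass balance, q = Kd*h^x; Q = n*q; rate = Q/(n*spacing*width).
Step 1 — single emitter flow (q = Kd*h^x):
  q = 3.50 * 16.1^0.473 = 13.029 L/hr
Step 2 — total lateral flow: Q = 70 * 13.029 = 912.00 L/hr
Step 3 — wetted area: A = 70 * 0.441 * 0.782 = 24.140 m^2
Step 4 — application rate: Q/A = 912.00/24.140 = 37.8 mm/hr
Therefore the application rate along the lateral = 37.8 mm/hr.


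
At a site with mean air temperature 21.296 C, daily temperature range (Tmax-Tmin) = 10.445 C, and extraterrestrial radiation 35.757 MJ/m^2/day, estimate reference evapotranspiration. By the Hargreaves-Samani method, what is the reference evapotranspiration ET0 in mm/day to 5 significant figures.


Approach: apply the Hargreaves-Samani method, ET0 = 0.0023*(Tmean+17.8)*sqrt(Tmax-Tmin)*0.408*Ra.
ET0 = 0.0023*(21.296+17.8)*sqrt(10.445)*0.408*35.757 = 4.2397 mm/day
Therefore the reference evapotranspiration ET0 = 4.2397 mm/day.


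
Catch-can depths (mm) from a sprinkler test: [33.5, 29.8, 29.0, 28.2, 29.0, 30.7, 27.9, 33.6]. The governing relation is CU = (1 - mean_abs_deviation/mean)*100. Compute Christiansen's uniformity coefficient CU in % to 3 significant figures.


mean = 30.212 mm
mean |d_i - mean| = 1.7906 mm
CU = (1 - 1.7906/30.212)*100 = 94.1 %
Therefore Christiansen's uniformity coefficient CU = 94.1 %.


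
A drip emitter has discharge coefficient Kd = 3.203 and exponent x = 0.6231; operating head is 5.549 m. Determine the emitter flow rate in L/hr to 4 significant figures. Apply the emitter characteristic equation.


Approach: apply the emitter characteristic equation, q = Kd * h^x.
q = 3.203 * 5.549^0.6231 = 9.317 L/hr
Therefore the emitter flow rate = 9.317 L/hr.


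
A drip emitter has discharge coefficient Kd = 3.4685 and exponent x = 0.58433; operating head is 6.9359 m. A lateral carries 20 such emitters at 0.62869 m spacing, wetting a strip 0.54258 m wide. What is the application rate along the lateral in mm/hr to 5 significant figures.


Approach: apply the emitter equation with a lateral mass balance, q = Kd*h^x; Q = n*q; rate = Q/(n*spacing*width).
Step 1 — single emitter flow (q = Kd*h^x):
  q = 3.4685 * 6.9359^0.58433 = 10.75532 L/hr
Step 2 — total lateral flow: Q = 20 * 10.75532 = 215.1064 L/hr
Step 3 — wetted area: A = 20 * 0.62869 * 0.54258 = 6.822292 m^2
Step 4 — application rate: Q/A = 215.1064/6.822292 = 31.530 mm/hr
Therefore the application rate along the lateral = 31.530 mm/hr.


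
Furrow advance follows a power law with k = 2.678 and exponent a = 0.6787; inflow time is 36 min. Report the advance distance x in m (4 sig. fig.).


Approach: apply the power-law advance function, x = k*t^a.
x = 2.678 * 36^0.6787 = 30.48 m
Therefore the advance distance x = 30.48 m.


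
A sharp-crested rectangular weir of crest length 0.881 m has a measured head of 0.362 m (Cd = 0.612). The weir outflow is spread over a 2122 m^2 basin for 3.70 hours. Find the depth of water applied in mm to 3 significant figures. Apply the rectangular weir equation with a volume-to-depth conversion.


Approach: apply the rectangular weir equation with a volume-to-depth conversion, Q = (2/3)*Cd*L*sqrt(2g)*H^1.5; d = Q*t/A * 1000.
Step 1 — weir discharge:
  Q = (2/3)*0.612*0.881*sqrt(2*9.81)*0.362^1.5 = 0.34678 m^3/s
Step 2 — volume: V = 0.34678 * 3.70*3600 = 4619.0 m^3
Step 3 — depth: d = V/A * 1000 = 4619.0/2122 * 1000 = 2180 mm
Therefore the depth of water applied = 2180 mm.
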